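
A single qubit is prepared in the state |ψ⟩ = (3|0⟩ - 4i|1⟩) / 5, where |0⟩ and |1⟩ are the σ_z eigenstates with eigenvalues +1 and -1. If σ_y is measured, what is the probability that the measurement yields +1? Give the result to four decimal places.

|+y⟩ = (|0⟩ + i|1⟩)/√2, so ⟨+y|ψ⟩ = (-1) / (√2·5).
P = |-1|² / 50 = 1/50.

0.0200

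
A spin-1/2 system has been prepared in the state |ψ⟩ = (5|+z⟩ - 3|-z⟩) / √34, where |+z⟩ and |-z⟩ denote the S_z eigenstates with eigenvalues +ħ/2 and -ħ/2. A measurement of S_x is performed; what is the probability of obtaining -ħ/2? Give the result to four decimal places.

0.9412

|-x⟩ = (|+z⟩ - |-z⟩)/√2, so ⟨-x|ψ⟩ = (8) / (√2·√34).
P = |8|² / 68 = 64/68.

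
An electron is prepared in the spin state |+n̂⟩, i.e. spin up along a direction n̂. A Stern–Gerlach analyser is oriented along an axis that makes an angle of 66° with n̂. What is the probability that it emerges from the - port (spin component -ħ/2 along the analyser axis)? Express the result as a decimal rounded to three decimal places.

For spin-½, the probability of finding spin-up along an axis at angle θ to the initial spin direction is cos²(θ/2); spin-down is sin²(θ/2).
θ = 66°, so P = sin²(33°) ≈ 0.297.

0.297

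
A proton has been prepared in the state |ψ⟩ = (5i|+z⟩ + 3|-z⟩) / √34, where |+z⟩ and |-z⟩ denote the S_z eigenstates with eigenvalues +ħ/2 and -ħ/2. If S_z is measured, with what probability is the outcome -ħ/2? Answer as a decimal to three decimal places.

The -ħ/2 outcome corresponds to |-z⟩. Its amplitude in |ψ⟩ is 3/√34.
P = |3|² / 34 = 9/34.

0.265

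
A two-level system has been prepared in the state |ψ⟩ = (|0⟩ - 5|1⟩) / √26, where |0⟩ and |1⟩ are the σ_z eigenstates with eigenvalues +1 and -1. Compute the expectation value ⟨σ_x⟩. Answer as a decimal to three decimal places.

⟨σ_x⟩ = 2 Re(a* b)/(|a|²+|b|²) with a = 1, b = -5.
a* b = -5, so ⟨σ_x⟩ = -10/26.

-0.385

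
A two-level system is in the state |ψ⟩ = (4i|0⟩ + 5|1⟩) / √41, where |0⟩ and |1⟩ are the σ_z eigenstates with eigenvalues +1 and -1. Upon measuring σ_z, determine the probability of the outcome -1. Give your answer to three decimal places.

The -1 outcome corresponds to |1⟩. Its amplitude in |ψ⟩ is 5/√41.
P = |5|² / 41 = 25/41.

0.610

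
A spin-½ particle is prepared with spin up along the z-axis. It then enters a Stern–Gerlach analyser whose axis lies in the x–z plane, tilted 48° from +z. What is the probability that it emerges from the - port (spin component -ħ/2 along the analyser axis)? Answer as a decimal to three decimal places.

0.165

For spin-½, the probability of finding spin-up along an axis at angle θ to the initial spin direction is cos²(θ/2); spin-down is sin²(θ/2).
θ = 48°, so P = sin²(24°) ≈ 0.165.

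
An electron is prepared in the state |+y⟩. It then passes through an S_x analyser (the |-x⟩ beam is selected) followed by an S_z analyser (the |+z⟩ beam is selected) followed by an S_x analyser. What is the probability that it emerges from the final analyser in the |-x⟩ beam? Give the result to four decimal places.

0.1250

First analyser (S_x): from |+y⟩, P(|-x⟩) = 1/2.
After stage 1 the state is |-x⟩; P(|+z⟩) = |⟨+z|-x⟩|² = 1/2.
After stage 2 the state is |+z⟩; P(|-x⟩) = |⟨-x|+z⟩|² = 1/2.
Joint probability = 1/2 × 1/2 × 1/2 = 0.1250.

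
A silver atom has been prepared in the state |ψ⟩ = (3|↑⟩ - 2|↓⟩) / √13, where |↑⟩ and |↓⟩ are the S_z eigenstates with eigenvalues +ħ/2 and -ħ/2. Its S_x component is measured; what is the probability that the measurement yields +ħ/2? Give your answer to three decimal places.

|+x⟩ = (|↑⟩ + |↓⟩)/√2, so ⟨+x|ψ⟩ = (1) / (√2·√13).
P = |1|² / 26 = 1/26.

0.038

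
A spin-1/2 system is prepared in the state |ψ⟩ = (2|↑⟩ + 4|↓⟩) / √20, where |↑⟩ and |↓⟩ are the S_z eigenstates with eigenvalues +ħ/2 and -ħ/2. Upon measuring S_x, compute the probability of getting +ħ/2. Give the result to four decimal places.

|+x⟩ = (|↑⟩ + |↓⟩)/√2, so ⟨+x|ψ⟩ = (6) / (√2·√20).
P = |6|² / 40 = 36/40.

0.9000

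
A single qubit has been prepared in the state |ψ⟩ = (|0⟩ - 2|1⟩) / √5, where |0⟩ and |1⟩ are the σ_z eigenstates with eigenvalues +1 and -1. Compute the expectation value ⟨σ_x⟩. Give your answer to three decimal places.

-0.800

⟨σ_x⟩ = 2 Re(a* b)/(|a|²+|b|²) with a = 1, b = -2.
a* b = -2, so ⟨σ_x⟩ = -4/5.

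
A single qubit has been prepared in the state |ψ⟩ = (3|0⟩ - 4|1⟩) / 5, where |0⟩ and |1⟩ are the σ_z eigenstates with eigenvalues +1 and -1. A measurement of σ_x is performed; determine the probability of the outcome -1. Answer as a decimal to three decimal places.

0.980

|-x⟩ = (|0⟩ - |1⟩)/√2, so ⟨-x|ψ⟩ = (7) / (√2·5).
P = |7|² / 50 = 49/50.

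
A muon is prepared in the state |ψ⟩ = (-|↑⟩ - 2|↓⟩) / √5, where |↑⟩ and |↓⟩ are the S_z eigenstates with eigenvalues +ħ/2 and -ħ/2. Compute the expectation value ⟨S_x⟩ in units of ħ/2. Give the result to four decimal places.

0.8000

⟨σ_x⟩ = 2 Re(a* b)/(|a|²+|b|²) with a = -1, b = -2.
a* b = 2, so ⟨σ_x⟩ = 4/5.
⟨S_x⟩ = (ħ/2)·⟨σ_x⟩.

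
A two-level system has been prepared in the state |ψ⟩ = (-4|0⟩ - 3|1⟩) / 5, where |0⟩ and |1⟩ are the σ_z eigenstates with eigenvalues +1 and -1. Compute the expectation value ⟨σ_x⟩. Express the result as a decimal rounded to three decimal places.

0.960

⟨σ_x⟩ = 2 Re(a* b)/(|a|²+|b|²) with a = -4, b = -3.
a* b = 12, so ⟨σ_x⟩ = 24/25.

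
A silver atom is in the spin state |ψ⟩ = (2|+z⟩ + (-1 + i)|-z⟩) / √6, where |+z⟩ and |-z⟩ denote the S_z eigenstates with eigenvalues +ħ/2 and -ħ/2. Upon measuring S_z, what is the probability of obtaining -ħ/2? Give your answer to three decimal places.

The -ħ/2 outcome corresponds to |-z⟩. Its amplitude in |ψ⟩ is (-1 + i)/√6.
P = |-1 + i|² / 6 = 2/6.

0.333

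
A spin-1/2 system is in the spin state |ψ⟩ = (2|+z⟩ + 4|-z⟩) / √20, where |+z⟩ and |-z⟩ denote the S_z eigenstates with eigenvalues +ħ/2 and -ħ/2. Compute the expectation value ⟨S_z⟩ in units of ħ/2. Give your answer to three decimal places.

-0.600

⟨σ_z⟩ = |a|² - |b|² divided by |a|²+|b|², with a, b the |+z⟩, |-z⟩ amplitudes.
= (4 - 16)/20 = -12/20.
⟨S_z⟩ = (ħ/2)·⟨σ_z⟩.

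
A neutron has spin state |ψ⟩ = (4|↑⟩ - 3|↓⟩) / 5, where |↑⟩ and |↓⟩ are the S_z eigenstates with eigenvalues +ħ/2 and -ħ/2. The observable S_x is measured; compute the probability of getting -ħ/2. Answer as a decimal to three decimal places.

|-x⟩ = (|↑⟩ - |↓⟩)/√2, so ⟨-x|ψ⟩ = (7) / (√2·5).
P = |7|² / 50 = 49/50.

0.980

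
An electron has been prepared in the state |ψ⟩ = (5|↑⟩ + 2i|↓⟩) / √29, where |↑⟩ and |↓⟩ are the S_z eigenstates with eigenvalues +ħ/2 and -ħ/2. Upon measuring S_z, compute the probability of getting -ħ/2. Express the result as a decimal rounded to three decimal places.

0.138

The -ħ/2 outcome corresponds to |↓⟩. Its amplitude in |ψ⟩ is 2i/√29.
P = |2i|² / 29 = 4/29.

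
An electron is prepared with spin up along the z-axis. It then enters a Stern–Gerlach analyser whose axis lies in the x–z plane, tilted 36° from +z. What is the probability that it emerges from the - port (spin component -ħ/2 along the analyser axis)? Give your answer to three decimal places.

For spin-½, the probability of finding spin-up along an axis at angle θ to the initial spin direction is cos²(θ/2); spin-down is sin²(θ/2).
θ = 36°, so P = sin²(18°) ≈ 0.095.

0.095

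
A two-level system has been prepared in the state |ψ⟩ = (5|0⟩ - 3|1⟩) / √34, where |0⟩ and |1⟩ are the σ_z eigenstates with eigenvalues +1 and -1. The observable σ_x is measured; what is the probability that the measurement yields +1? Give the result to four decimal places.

0.0588

|+x⟩ = (|0⟩ + |1⟩)/√2, so ⟨+x|ψ⟩ = (2) / (√2·√34).
P = |2|² / 68 = 4/68.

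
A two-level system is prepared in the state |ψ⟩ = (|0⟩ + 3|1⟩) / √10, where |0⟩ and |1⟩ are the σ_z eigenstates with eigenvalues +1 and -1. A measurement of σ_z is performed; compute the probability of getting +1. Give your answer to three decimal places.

0.100

The +1 outcome corresponds to |0⟩. Its amplitude in |ψ⟩ is 1/√10.
P = |1|² / 10 = 1/10.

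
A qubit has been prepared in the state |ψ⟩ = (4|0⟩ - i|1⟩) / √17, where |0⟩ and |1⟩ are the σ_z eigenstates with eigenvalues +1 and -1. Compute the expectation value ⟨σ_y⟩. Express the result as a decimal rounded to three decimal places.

-0.471

⟨σ_y⟩ = 2 Im(a* b)/(|a|²+|b|²) with a = 4, b = -i.
a* b = -4i, so ⟨σ_y⟩ = -8/17.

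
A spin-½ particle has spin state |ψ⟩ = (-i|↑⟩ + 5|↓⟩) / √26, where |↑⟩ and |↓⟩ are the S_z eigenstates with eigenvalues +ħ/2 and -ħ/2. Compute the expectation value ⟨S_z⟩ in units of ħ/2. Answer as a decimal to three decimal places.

-0.923

⟨σ_z⟩ = |a|² - |b|² divided by |a|²+|b|², with a, b the |↑⟩, |↓⟩ amplitudes.
= (1 - 25)/26 = -24/26.
⟨S_z⟩ = (ħ/2)·⟨σ_z⟩.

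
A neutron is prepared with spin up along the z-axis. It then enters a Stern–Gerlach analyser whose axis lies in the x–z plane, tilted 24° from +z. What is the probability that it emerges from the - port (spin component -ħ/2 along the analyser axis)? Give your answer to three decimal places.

For spin-½, the probability of finding spin-up along an axis at angle θ to the initial spin direction is cos²(θ/2); spin-down is sin²(θ/2).
θ = 24°, so P = sin²(12°) ≈ 0.043.

0.043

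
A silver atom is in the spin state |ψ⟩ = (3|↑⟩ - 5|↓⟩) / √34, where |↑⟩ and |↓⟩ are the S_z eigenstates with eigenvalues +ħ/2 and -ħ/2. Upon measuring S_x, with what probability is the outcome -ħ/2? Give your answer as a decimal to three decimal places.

|-x⟩ = (|↑⟩ - |↓⟩)/√2, so ⟨-x|ψ⟩ = (8) / (√2·√34).
P = |8|² / 68 = 64/68.

0.941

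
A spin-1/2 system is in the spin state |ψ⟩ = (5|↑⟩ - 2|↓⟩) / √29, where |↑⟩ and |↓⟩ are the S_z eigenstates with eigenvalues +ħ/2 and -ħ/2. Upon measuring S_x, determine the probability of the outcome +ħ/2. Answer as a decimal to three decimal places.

|+x⟩ = (|↑⟩ + |↓⟩)/√2, so ⟨+x|ψ⟩ = (3) / (√2·√29).
P = |3|² / 58 = 9/58.

0.155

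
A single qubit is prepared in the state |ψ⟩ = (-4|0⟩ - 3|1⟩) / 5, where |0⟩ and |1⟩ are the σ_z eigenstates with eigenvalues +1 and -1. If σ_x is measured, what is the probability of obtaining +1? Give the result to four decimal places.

|+x⟩ = (|0⟩ + |1⟩)/√2, so ⟨+x|ψ⟩ = (-7) / (√2·5).
P = |-7|² / 50 = 49/50.

0.9800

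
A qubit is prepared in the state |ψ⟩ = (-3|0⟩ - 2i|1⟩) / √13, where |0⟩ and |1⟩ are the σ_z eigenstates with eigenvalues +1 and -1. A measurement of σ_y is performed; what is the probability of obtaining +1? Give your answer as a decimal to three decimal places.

0.962

|+y⟩ = (|0⟩ + i|1⟩)/√2, so ⟨+y|ψ⟩ = (-5) / (√2·√13).
P = |-5|² / 26 = 25/26.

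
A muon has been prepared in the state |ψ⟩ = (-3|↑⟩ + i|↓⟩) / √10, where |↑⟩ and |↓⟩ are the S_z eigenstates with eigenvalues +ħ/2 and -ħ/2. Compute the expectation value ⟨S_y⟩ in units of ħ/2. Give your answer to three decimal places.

-0.600

⟨σ_y⟩ = 2 Im(a* b)/(|a|²+|b|²) with a = -3, b = i.
a* b = -3i, so ⟨σ_y⟩ = -6/10.
⟨S_y⟩ = (ħ/2)·⟨σ_y⟩.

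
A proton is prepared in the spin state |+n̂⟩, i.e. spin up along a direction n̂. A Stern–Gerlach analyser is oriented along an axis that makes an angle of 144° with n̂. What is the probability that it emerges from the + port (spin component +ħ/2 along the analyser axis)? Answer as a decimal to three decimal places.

0.095

For spin-½, the probability of finding spin-up along an axis at angle θ to the initial spin direction is cos²(θ/2); spin-down is sin²(θ/2).
θ = 144°, so P = cos²(72°) ≈ 0.095.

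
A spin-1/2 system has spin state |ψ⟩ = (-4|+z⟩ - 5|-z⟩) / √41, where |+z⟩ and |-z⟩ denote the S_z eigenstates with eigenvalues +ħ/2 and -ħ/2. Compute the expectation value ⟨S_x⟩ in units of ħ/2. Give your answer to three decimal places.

⟨σ_x⟩ = 2 Re(a* b)/(|a|²+|b|²) with a = -4, b = -5.
a* b = 20, so ⟨σ_x⟩ = 40/41.
⟨S_x⟩ = (ħ/2)·⟨σ_x⟩.

0.976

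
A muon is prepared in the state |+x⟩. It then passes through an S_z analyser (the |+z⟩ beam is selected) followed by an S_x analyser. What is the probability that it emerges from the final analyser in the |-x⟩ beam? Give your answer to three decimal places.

0.250

First analyser (S_z): from |+x⟩, P(|+z⟩) = 1/2.
After stage 1 the state is |+z⟩; P(|-x⟩) = |⟨-x|+z⟩|² = 1/2.
Joint probability = 1/2 × 1/2 = 0.250.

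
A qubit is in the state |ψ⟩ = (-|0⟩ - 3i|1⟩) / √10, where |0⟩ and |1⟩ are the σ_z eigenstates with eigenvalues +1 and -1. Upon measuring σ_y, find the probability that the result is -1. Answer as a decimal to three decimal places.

0.200

|-y⟩ = (|0⟩ - i|1⟩)/√2, so ⟨-y|ψ⟩ = (2) / (√2·√10).
P = |2|² / 20 = 4/20.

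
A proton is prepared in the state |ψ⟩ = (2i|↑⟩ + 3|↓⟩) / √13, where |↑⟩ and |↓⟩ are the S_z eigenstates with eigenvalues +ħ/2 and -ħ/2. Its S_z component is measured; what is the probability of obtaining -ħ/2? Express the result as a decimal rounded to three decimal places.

The -ħ/2 outcome corresponds to |↓⟩. Its amplitude in |ψ⟩ is 3/√13.
P = |3|² / 13 = 9/13.

0.692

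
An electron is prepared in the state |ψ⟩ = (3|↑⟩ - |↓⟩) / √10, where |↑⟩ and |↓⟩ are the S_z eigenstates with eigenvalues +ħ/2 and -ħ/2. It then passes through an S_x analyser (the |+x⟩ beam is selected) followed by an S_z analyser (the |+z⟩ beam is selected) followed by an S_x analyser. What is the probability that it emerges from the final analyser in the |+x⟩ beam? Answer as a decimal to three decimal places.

First analyser (S_x): P(|+x⟩) = |⟨+x|ψ⟩|² = 4/20.
After stage 1 the state is |+x⟩; P(|+z⟩) = |⟨+z|+x⟩|² = 1/2.
After stage 2 the state is |+z⟩; P(|+x⟩) = |⟨+x|+z⟩|² = 1/2.
Joint probability = 4/20 × 1/2 × 1/2 = 0.050.

0.050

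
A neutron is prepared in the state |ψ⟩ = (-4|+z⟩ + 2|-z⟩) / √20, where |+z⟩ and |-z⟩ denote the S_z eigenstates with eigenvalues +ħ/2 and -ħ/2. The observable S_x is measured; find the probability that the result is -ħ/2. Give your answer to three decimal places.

|-x⟩ = (|+z⟩ - |-z⟩)/√2, so ⟨-x|ψ⟩ = (-6) / (√2·√20).
P = |-6|² / 40 = 36/40.

0.900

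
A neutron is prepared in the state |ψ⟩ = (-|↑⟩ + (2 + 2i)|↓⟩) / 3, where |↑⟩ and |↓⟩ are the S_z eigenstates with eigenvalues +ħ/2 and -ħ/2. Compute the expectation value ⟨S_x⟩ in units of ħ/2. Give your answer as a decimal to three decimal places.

-0.444

⟨σ_x⟩ = 2 Re(a* b)/(|a|²+|b|²) with a = -1, b = (2 + 2i).
a* b = (-2 - 2i), so ⟨σ_x⟩ = -4/9.
⟨S_x⟩ = (ħ/2)·⟨σ_x⟩.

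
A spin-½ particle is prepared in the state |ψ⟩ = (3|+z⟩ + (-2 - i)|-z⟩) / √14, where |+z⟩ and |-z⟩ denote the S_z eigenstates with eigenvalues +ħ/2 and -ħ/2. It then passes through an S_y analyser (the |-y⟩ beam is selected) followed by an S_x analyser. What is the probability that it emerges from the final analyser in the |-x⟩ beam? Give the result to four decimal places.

First analyser (S_y): P(|-y⟩) = |⟨-y|ψ⟩|² = 20/28.
After stage 1 the state is |-y⟩; P(|-x⟩) = |⟨-x|-y⟩|² = 1/2.
Joint probability = 20/28 × 1/2 = 0.3571.

0.3571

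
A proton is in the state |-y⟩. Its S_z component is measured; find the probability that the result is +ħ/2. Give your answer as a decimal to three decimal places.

In the S_z basis, |-y⟩ = (|↑⟩ - i|↓⟩)/√2 and |+z⟩ = |↑⟩.
|⟨+z|-y⟩|² = 1/2.

0.500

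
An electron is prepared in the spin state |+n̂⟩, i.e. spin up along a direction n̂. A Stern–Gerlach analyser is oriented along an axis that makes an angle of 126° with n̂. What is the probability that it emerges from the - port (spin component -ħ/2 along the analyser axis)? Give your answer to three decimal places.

For spin-½, the probability of finding spin-up along an axis at angle θ to the initial spin direction is cos²(θ/2); spin-down is sin²(θ/2).
θ = 126°, so P = sin²(63°) ≈ 0.794.

0.794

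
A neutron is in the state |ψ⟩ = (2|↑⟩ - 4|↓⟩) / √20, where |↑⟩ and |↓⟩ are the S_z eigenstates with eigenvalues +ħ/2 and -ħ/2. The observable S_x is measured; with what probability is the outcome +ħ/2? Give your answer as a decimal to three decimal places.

0.100

|+x⟩ = (|↑⟩ + |↓⟩)/√2, so ⟨+x|ψ⟩ = (-2) / (√2·√20).
P = |-2|² / 40 = 4/40.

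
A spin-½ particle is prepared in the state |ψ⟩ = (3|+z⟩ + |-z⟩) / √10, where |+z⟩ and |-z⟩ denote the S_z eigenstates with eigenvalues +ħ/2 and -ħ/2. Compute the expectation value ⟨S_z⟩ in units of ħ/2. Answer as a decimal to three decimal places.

⟨σ_z⟩ = |a|² - |b|² divided by |a|²+|b|², with a, b the |+z⟩, |-z⟩ amplitudes.
= (9 - 1)/10 = 8/10.
⟨S_z⟩ = (ħ/2)·⟨σ_z⟩.

0.800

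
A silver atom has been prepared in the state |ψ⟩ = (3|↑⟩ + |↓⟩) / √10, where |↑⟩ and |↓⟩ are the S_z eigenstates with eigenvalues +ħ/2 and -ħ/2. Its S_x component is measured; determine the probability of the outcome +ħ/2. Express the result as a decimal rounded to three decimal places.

0.800

|+x⟩ = (|↑⟩ + |↓⟩)/√2, so ⟨+x|ψ⟩ = (4) / (√2·√10).
P = |4|² / 20 = 16/20.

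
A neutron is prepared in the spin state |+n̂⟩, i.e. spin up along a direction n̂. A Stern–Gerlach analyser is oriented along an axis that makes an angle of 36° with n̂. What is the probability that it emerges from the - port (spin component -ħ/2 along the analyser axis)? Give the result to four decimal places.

0.0955

For spin-½, the probability of finding spin-up along an axis at angle θ to the initial spin direction is cos²(θ/2); spin-down is sin²(θ/2).
θ = 36°, so P = sin²(18°) ≈ 0.0955.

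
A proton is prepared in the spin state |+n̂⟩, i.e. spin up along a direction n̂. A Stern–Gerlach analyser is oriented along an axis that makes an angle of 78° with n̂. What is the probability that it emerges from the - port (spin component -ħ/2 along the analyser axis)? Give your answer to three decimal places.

0.396

For spin-½, the probability of finding spin-up along an axis at angle θ to the initial spin direction is cos²(θ/2); spin-down is sin²(θ/2).
θ = 78°, so P = sin²(39°) ≈ 0.396.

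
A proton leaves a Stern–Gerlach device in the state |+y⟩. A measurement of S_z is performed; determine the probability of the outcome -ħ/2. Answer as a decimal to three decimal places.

In the S_z basis, |+y⟩ = (|↑⟩ + i|↓⟩)/√2 and |-z⟩ = |↓⟩.
|⟨-z|+y⟩|² = 1/2.

0.500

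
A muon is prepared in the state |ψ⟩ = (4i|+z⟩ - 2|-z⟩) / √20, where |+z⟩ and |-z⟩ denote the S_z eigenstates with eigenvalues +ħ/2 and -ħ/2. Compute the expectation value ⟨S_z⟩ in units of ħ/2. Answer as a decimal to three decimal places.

0.600

⟨σ_z⟩ = |a|² - |b|² divided by |a|²+|b|², with a, b the |+z⟩, |-z⟩ amplitudes.
= (16 - 4)/20 = 12/20.
⟨S_z⟩ = (ħ/2)·⟨σ_z⟩.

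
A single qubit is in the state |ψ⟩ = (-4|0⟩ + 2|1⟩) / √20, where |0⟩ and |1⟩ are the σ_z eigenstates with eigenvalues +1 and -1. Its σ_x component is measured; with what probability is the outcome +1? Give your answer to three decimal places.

0.100

|+x⟩ = (|0⟩ + |1⟩)/√2, so ⟨+x|ψ⟩ = (-2) / (√2·√20).
P = |-2|² / 40 = 4/40.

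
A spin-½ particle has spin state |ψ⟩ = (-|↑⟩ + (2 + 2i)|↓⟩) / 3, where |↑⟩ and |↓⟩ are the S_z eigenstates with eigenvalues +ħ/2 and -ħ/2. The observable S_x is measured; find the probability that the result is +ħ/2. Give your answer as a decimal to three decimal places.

0.278

|+x⟩ = (|↑⟩ + |↓⟩)/√2, so ⟨+x|ψ⟩ = (1 + 2i) / (√2·3).
P = |1 + 2i|² / 18 = 5/18.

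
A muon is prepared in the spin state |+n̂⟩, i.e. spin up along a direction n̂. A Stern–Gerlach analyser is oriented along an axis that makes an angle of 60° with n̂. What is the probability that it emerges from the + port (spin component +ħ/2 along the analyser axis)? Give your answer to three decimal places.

For spin-½, the probability of finding spin-up along an axis at angle θ to the initial spin direction is cos²(θ/2); spin-down is sin²(θ/2).
θ = 60°, so P = cos²(30°) ≈ 0.750.

0.750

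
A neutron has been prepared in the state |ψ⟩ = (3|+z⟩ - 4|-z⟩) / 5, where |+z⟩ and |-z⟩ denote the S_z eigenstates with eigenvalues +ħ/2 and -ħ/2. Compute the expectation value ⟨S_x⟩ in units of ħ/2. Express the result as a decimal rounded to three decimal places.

-0.960

⟨σ_x⟩ = 2 Re(a* b)/(|a|²+|b|²) with a = 3, b = -4.
a* b = -12, so ⟨σ_x⟩ = -24/25.
⟨S_x⟩ = (ħ/2)·⟨σ_x⟩.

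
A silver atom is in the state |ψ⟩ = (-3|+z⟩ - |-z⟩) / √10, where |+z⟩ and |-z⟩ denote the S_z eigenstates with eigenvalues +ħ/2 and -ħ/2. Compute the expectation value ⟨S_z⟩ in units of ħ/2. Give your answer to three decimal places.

0.800

⟨σ_z⟩ = |a|² - |b|² divided by |a|²+|b|², with a, b the |+z⟩, |-z⟩ amplitudes.
= (9 - 1)/10 = 8/10.
⟨S_z⟩ = (ħ/2)·⟨σ_z⟩.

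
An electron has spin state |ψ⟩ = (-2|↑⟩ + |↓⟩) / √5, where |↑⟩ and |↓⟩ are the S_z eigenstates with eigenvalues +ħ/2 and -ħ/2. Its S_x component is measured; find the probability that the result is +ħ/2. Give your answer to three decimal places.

|+x⟩ = (|↑⟩ + |↓⟩)/√2, so ⟨+x|ψ⟩ = (-1) / (√2·√5).
P = |-1|² / 10 = 1/10.

0.100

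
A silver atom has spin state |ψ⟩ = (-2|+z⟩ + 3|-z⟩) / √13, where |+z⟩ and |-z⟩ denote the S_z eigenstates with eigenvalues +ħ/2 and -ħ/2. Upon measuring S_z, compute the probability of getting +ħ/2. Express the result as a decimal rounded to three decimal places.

The +ħ/2 outcome corresponds to |+z⟩. Its amplitude in |ψ⟩ is -2/√13.
P = |-2|² / 13 = 4/13.

0.308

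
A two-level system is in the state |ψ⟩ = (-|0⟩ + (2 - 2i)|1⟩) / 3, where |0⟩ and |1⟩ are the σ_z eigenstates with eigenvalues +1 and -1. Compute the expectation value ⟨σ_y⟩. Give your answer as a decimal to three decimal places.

⟨σ_y⟩ = 2 Im(a* b)/(|a|²+|b|²) with a = -1, b = (2 - 2i).
a* b = (-2 + 2i), so ⟨σ_y⟩ = 4/9.

0.444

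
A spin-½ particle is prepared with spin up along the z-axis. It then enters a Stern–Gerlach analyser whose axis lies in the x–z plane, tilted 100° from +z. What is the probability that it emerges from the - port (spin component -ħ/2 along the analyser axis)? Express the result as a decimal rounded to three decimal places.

For spin-½, the probability of finding spin-up along an axis at angle θ to the initial spin direction is cos²(θ/2); spin-down is sin²(θ/2).
θ = 100°, so P = sin²(50°) ≈ 0.587.

0.587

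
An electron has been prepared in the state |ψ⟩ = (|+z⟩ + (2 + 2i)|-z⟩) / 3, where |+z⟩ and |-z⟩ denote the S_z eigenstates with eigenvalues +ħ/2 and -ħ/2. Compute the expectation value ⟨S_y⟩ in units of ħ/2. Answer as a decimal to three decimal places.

⟨σ_y⟩ = 2 Im(a* b)/(|a|²+|b|²) with a = 1, b = (2 + 2i).
a* b = (2 + 2i), so ⟨σ_y⟩ = 4/9.
⟨S_y⟩ = (ħ/2)·⟨σ_y⟩.

0.444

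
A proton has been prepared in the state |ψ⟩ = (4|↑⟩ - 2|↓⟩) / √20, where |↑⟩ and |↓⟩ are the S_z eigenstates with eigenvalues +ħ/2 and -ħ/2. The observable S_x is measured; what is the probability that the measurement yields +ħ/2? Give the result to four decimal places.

|+x⟩ = (|↑⟩ + |↓⟩)/√2, so ⟨+x|ψ⟩ = (2) / (√2·√20).
P = |2|² / 40 = 4/40.

0.1000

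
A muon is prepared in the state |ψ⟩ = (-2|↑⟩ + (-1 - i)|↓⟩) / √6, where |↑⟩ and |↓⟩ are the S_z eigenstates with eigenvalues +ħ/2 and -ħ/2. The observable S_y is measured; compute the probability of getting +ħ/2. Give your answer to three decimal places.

|+y⟩ = (|↑⟩ + i|↓⟩)/√2, so ⟨+y|ψ⟩ = (-3 + i) / (√2·√6).
P = |-3 + i|² / 12 = 10/12.

0.833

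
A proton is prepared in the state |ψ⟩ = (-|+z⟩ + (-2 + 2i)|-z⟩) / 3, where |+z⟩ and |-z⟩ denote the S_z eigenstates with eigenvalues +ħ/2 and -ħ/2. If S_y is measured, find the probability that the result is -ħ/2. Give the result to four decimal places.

|-y⟩ = (|+z⟩ - i|-z⟩)/√2, so ⟨-y|ψ⟩ = (-3 - 2i) / (√2·3).
P = |-3 - 2i|² / 18 = 13/18.

0.7222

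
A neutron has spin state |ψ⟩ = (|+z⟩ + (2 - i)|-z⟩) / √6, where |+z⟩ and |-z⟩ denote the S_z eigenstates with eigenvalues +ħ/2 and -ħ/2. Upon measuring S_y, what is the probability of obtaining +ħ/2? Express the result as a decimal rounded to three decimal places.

0.333

|+y⟩ = (|+z⟩ + i|-z⟩)/√2, so ⟨+y|ψ⟩ = (-2i) / (√2·√6).
P = |-2i|² / 12 = 4/12.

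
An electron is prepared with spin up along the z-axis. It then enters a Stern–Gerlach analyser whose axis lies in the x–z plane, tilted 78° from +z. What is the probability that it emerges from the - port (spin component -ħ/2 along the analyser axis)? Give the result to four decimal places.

For spin-½, the probability of finding spin-up along an axis at angle θ to the initial spin direction is cos²(θ/2); spin-down is sin²(θ/2).
θ = 78°, so P = sin²(39°) ≈ 0.3960.

0.3960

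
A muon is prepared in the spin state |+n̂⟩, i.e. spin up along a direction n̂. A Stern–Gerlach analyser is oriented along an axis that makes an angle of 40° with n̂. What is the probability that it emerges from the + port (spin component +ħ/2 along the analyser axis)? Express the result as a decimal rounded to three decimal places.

For spin-½, the probability of finding spin-up along an axis at angle θ to the initial spin direction is cos²(θ/2); spin-down is sin²(θ/2).
θ = 40°, so P = cos²(20°) ≈ 0.883.

0.883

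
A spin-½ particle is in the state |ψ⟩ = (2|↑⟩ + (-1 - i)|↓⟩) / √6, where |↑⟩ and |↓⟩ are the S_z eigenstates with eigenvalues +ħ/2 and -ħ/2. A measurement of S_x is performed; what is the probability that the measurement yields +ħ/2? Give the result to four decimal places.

0.1667

|+x⟩ = (|↑⟩ + |↓⟩)/√2, so ⟨+x|ψ⟩ = (1 - i) / (√2·√6).
P = |1 - i|² / 12 = 2/12.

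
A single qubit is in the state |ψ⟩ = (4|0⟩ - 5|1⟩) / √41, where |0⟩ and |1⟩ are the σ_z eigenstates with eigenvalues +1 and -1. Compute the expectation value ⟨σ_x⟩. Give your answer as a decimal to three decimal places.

-0.976

⟨σ_x⟩ = 2 Re(a* b)/(|a|²+|b|²) with a = 4, b = -5.
a* b = -20, so ⟨σ_x⟩ = -40/41.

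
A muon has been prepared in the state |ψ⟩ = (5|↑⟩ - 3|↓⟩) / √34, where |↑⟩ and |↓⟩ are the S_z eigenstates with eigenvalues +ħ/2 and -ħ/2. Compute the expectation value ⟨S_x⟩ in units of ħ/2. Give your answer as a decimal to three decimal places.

⟨σ_x⟩ = 2 Re(a* b)/(|a|²+|b|²) with a = 5, b = -3.
a* b = -15, so ⟨σ_x⟩ = -30/34.
⟨S_x⟩ = (ħ/2)·⟨σ_x⟩.

-0.882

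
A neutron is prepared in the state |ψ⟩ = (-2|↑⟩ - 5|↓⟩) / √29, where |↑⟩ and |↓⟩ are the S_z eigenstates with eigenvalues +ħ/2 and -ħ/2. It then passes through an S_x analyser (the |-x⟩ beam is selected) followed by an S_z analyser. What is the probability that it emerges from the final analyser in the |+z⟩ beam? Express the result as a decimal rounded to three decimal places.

First analyser (S_x): P(|-x⟩) = |⟨-x|ψ⟩|² = 9/58.
After stage 1 the state is |-x⟩; P(|+z⟩) = |⟨+z|-x⟩|² = 1/2.
Joint probability = 9/58 × 1/2 = 0.078.

0.078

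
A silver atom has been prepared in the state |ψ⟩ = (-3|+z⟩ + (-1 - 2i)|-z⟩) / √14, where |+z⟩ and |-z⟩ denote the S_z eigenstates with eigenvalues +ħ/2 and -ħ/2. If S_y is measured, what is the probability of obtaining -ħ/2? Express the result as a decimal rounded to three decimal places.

|-y⟩ = (|+z⟩ - i|-z⟩)/√2, so ⟨-y|ψ⟩ = (-1 - i) / (√2·√14).
P = |-1 - i|² / 28 = 2/28.

0.071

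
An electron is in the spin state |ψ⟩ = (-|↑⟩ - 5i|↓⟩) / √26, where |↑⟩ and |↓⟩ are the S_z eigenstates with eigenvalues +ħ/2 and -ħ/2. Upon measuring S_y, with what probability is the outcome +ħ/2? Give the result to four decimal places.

|+y⟩ = (|↑⟩ + i|↓⟩)/√2, so ⟨+y|ψ⟩ = (-6) / (√2·√26).
P = |-6|² / 52 = 36/52.

0.6923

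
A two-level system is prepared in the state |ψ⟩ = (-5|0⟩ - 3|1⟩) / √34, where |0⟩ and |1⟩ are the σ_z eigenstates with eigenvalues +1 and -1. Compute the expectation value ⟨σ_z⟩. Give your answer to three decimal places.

⟨σ_z⟩ = |a|² - |b|² divided by |a|²+|b|², with a, b the |0⟩, |1⟩ amplitudes.
= (25 - 9)/34 = 16/34.

0.471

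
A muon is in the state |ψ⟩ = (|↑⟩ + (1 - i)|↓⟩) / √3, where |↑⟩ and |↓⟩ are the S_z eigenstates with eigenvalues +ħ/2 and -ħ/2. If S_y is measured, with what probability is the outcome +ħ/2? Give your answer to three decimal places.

|+y⟩ = (|↑⟩ + i|↓⟩)/√2, so ⟨+y|ψ⟩ = (-i) / (√2·√3).
P = |-i|² / 6 = 1/6.

0.167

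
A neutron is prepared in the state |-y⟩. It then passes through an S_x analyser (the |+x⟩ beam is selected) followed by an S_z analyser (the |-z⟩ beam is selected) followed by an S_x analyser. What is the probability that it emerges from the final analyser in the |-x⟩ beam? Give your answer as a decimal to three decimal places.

0.125

First analyser (S_x): from |-y⟩, P(|+x⟩) = 1/2.
After stage 1 the state is |+x⟩; P(|-z⟩) = |⟨-z|+x⟩|² = 1/2.
After stage 2 the state is |-z⟩; P(|-x⟩) = |⟨-x|-z⟩|² = 1/2.
Joint probability = 1/2 × 1/2 × 1/2 = 0.125.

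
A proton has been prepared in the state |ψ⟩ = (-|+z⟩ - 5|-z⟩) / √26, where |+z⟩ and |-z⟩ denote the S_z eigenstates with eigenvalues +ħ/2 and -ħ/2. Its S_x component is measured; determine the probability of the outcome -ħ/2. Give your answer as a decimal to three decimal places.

|-x⟩ = (|+z⟩ - |-z⟩)/√2, so ⟨-x|ψ⟩ = (4) / (√2·√26).
P = |4|² / 52 = 16/52.

0.308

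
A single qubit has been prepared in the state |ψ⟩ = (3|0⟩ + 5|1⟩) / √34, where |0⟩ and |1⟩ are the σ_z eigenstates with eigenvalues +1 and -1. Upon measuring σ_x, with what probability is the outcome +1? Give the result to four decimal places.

|+x⟩ = (|0⟩ + |1⟩)/√2, so ⟨+x|ψ⟩ = (8) / (√2·√34).
P = |8|² / 68 = 64/68.

0.9412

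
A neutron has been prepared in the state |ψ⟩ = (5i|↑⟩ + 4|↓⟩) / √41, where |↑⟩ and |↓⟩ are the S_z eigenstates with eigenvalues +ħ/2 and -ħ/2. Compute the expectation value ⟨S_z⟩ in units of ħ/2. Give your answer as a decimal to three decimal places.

⟨σ_z⟩ = |a|² - |b|² divided by |a|²+|b|², with a, b the |↑⟩, |↓⟩ amplitudes.
= (25 - 16)/41 = 9/41.
⟨S_z⟩ = (ħ/2)·⟨σ_z⟩.

0.220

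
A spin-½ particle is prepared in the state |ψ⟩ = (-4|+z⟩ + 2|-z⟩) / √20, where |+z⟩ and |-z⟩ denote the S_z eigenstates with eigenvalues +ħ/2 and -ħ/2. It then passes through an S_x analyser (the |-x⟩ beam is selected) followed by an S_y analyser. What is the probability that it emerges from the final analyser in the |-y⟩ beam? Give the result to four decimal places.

0.4500

First analyser (S_x): P(|-x⟩) = |⟨-x|ψ⟩|² = 36/40.
After stage 1 the state is |-x⟩; P(|-y⟩) = |⟨-y|-x⟩|² = 1/2.
Joint probability = 36/40 × 1/2 = 0.4500.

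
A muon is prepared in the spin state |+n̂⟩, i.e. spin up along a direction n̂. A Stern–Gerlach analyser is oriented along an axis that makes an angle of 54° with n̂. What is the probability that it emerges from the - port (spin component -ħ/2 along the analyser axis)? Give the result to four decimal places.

For spin-½, the probability of finding spin-up along an axis at angle θ to the initial spin direction is cos²(θ/2); spin-down is sin²(θ/2).
θ = 54°, so P = sin²(27°) ≈ 0.2061.

0.2061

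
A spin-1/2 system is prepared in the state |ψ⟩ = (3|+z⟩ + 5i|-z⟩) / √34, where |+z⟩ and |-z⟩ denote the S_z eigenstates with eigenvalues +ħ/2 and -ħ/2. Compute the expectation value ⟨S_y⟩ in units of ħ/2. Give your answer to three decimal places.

⟨σ_y⟩ = 2 Im(a* b)/(|a|²+|b|²) with a = 3, b = 5i.
a* b = 15i, so ⟨σ_y⟩ = 30/34.
⟨S_y⟩ = (ħ/2)·⟨σ_y⟩.

0.882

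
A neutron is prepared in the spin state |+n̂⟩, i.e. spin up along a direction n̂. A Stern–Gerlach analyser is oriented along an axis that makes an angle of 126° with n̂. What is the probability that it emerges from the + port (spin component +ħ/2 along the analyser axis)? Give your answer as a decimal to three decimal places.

0.206

For spin-½, the probability of finding spin-up along an axis at angle θ to the initial spin direction is cos²(θ/2); spin-down is sin²(θ/2).
θ = 126°, so P = cos²(63°) ≈ 0.206.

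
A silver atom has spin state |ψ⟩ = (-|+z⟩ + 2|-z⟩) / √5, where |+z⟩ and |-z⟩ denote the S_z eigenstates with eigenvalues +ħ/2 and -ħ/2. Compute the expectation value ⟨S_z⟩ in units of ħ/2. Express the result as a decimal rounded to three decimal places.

⟨σ_z⟩ = |a|² - |b|² divided by |a|²+|b|², with a, b the |+z⟩, |-z⟩ amplitudes.
= (1 - 4)/5 = -3/5.
⟨S_z⟩ = (ħ/2)·⟨σ_z⟩.

-0.600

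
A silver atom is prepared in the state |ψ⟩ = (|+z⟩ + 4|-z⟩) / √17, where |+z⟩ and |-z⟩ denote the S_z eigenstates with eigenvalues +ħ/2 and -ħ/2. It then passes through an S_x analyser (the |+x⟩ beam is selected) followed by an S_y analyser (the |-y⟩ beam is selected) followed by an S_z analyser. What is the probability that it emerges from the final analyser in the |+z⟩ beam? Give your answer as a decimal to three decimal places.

0.184

First analyser (S_x): P(|+x⟩) = |⟨+x|ψ⟩|² = 25/34.
After stage 1 the state is |+x⟩; P(|-y⟩) = |⟨-y|+x⟩|² = 1/2.
After stage 2 the state is |-y⟩; P(|+z⟩) = |⟨+z|-y⟩|² = 1/2.
Joint probability = 25/34 × 1/2 × 1/2 = 0.184.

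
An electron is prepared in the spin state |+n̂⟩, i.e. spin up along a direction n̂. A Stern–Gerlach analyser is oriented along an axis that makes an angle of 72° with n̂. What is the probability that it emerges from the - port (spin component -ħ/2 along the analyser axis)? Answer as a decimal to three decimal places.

0.345

For spin-½, the probability of finding spin-up along an axis at angle θ to the initial spin direction is cos²(θ/2); spin-down is sin²(θ/2).
θ = 72°, so P = sin²(36°) ≈ 0.345.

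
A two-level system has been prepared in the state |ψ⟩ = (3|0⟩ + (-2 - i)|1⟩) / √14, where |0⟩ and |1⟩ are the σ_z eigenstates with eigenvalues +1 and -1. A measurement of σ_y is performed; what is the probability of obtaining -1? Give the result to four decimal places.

0.7143

|-y⟩ = (|0⟩ - i|1⟩)/√2, so ⟨-y|ψ⟩ = (4 - 2i) / (√2·√14).
P = |4 - 2i|² / 28 = 20/28.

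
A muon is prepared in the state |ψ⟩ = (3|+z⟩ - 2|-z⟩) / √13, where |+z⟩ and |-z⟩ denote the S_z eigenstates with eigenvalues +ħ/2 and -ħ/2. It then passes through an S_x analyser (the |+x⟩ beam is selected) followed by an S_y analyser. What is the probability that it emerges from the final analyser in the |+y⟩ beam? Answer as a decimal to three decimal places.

0.019

First analyser (S_x): P(|+x⟩) = |⟨+x|ψ⟩|² = 1/26.
After stage 1 the state is |+x⟩; P(|+y⟩) = |⟨+y|+x⟩|² = 1/2.
Joint probability = 1/26 × 1/2 = 0.019.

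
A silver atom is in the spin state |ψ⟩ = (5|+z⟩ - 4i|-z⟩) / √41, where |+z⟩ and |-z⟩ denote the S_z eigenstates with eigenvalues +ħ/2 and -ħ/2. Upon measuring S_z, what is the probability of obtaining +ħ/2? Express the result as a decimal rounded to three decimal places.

The +ħ/2 outcome corresponds to |+z⟩. Its amplitude in |ψ⟩ is 5/√41.
P = |5|² / 41 = 25/41.

0.610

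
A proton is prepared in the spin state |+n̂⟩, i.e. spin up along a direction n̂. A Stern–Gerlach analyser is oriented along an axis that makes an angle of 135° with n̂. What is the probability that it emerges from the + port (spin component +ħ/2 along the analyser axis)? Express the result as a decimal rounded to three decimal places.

0.146

For spin-½, the probability of finding spin-up along an axis at angle θ to the initial spin direction is cos²(θ/2); spin-down is sin²(θ/2).
θ = 135°, so P = cos²(67.5°) ≈ 0.146.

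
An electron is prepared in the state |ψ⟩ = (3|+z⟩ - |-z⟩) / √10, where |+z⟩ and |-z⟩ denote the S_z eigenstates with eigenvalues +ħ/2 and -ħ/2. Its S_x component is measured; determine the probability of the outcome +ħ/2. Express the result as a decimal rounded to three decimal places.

|+x⟩ = (|+z⟩ + |-z⟩)/√2, so ⟨+x|ψ⟩ = (2) / (√2·√10).
P = |2|² / 20 = 4/20.

0.200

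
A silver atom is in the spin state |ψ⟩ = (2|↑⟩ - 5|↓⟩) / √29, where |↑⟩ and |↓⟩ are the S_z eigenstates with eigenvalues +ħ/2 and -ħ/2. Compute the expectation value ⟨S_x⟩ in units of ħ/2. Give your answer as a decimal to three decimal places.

⟨σ_x⟩ = 2 Re(a* b)/(|a|²+|b|²) with a = 2, b = -5.
a* b = -10, so ⟨σ_x⟩ = -20/29.
⟨S_x⟩ = (ħ/2)·⟨σ_x⟩.

-0.690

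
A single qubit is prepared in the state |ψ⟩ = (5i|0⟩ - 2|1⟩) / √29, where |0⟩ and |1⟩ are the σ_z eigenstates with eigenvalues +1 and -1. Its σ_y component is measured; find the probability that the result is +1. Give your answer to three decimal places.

|+y⟩ = (|0⟩ + i|1⟩)/√2, so ⟨+y|ψ⟩ = (7i) / (√2·√29).
P = |7i|² / 58 = 49/58.

0.845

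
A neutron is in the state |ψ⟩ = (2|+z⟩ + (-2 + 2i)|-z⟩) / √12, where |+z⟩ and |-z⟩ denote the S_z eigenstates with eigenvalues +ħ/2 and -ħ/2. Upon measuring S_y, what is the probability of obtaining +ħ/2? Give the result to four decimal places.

|+y⟩ = (|+z⟩ + i|-z⟩)/√2, so ⟨+y|ψ⟩ = (4 + 2i) / (√2·√12).
P = |4 + 2i|² / 24 = 20/24.

0.8333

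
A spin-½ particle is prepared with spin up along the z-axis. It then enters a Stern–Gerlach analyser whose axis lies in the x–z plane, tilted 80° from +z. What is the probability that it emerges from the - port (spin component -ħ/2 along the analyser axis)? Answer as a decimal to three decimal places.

For spin-½, the probability of finding spin-up along an axis at angle θ to the initial spin direction is cos²(θ/2); spin-down is sin²(θ/2).
θ = 80°, so P = sin²(40°) ≈ 0.413.

0.413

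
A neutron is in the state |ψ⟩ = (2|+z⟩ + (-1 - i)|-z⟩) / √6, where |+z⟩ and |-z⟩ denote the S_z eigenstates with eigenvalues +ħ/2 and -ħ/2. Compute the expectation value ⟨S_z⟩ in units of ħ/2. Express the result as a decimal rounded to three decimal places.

0.333

⟨σ_z⟩ = |a|² - |b|² divided by |a|²+|b|², with a, b the |+z⟩, |-z⟩ amplitudes.
= (4 - 2)/6 = 2/6.
⟨S_z⟩ = (ħ/2)·⟨σ_z⟩.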